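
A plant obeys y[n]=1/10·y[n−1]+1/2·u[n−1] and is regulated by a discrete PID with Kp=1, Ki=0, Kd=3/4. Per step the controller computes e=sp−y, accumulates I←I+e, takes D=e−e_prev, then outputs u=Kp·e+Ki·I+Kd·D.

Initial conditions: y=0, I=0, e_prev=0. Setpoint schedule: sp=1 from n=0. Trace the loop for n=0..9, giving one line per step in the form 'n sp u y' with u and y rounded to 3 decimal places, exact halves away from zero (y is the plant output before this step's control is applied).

(exact arithmetic carried between steps; '≈' marks a value shown rounded to 6 d.p. or computed from one; I and e_prev carry over from the previous line; the table rounds u and y to 3 d.p., halves away from zero)
n=0: y=0, sp=1, e=sp−y=1; I=1, D=e−e_prev=1; u=1·1+0·1+3/4·1=1.75; next y=1/10·0+1/2·1.75=0.875
n=1: y=0.875, sp=1, e=sp−y=0.125; I=1.125, D=e−e_prev=-0.875; u=1·0.125+0·1.125+3/4·(-0.875)=-0.53125; next y=1/10·0.875+1/2·(-0.53125)=-0.178125
n=2: y=-0.178125, sp=1, e=sp−y=1.178125; I=2.303125, D=e−e_prev=1.053125; u=1·1.178125+0·2.303125+3/4·1.053125≈1.967969; next y=1/10·(-0.178125)+1/2·1.967969≈0.966172
n=3: y≈0.966172, sp=1, e=sp−y≈0.033828; I≈2.336953, D=e−e_prev≈-1.144297; u=1·0.033828+0·2.336953+3/4·(-1.144297)≈-0.824395; next y=1/10·0.966172+1/2·(-0.824395)≈-0.315580
n=4: y≈-0.315580, sp=1, e=sp−y≈1.315580; I≈3.652533, D=e−e_prev≈1.281752; u=1·1.315580+0·3.652533+3/4·1.281752≈2.276894; next y=1/10·(-0.315580)+1/2·2.276894≈1.106889
n=5: y≈1.106889, sp=1, e=sp−y≈-0.106889; I≈3.545644, D=e−e_prev≈-1.422469; u=1·(-0.106889)+0·3.545644+3/4·(-1.422469)≈-1.173741; next y=1/10·1.106889+1/2·(-1.173741)≈-0.476182
n=6: y≈-0.476182, sp=1, e=sp−y≈1.476182; I≈5.021826, D=e−e_prev≈1.583071; u=1·1.476182+0·5.021826+3/4·1.583071≈2.663484; next y=1/10·(-0.476182)+1/2·2.663484≈1.284124
n=7: y≈1.284124, sp=1, e=sp−y≈-0.284124; I≈4.737702, D=e−e_prev≈-1.760306; u=1·(-0.284124)+0·4.737702+3/4·(-1.760306)≈-1.604353; next y=1/10·1.284124+1/2·(-1.604353)≈-0.673764
n=8: y≈-0.673764, sp=1, e=sp−y≈1.673764; I≈6.411466, D=e−e_prev≈1.957888; u=1·1.673764+0·6.411466+3/4·1.957888≈3.142180; next y=1/10·(-0.673764)+1/2·3.142180≈1.503714
n=9: y≈1.503714, sp=1, e=sp−y≈-0.503714; I≈5.907752, D=e−e_prev≈-2.177478; u=1·(-0.503714)+0·5.907752+3/4·(-2.177478)≈-2.136822; next y=1/10·1.503714+1/2·(-2.136822)≈-0.918040

0 1 1.750 0.000
1 1 -0.531 0.875
2 1 1.968 -0.178
3 1 -0.824 0.966
4 1 2.277 -0.316
5 1 -1.174 1.107
6 1 2.663 -0.476
7 1 -1.604 1.284
8 1 3.142 -0.674
9 1 -2.137 1.504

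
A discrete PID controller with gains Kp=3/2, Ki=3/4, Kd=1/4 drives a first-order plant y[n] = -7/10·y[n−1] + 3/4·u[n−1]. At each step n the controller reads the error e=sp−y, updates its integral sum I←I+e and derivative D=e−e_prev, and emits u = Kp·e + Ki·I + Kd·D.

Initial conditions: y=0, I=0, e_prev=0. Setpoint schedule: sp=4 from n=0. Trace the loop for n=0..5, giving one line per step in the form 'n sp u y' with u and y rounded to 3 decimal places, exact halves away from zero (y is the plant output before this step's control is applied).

(exact arithmetic carried between steps; '≈' marks a value shown rounded to 6 d.p. or computed from one; I and e_prev carry over from the previous line; the table rounds u and y to 3 d.p., halves away from zero)
n=0: y=0, sp=4, e=sp−y=4; I=4, D=e−e_prev=4; u=3/2·4+3/4·4+1/4·4=10; next y=-7/10·0+3/4·10=7.5
n=1: y=7.5, sp=4, e=sp−y=-3.5; I=0.5, D=e−e_prev=-7.5; u=3/2·(-3.5)+3/4·0.5+1/4·(-7.5)=-6.75; next y=-7/10·7.5+3/4·(-6.75)=-10.3125
n=2: y=-10.3125, sp=4, e=sp−y=14.3125; I=14.8125, D=e−e_prev=17.8125; u=3/2·14.3125+3/4·14.8125+1/4·17.8125=37.03125; next y=-7/10·(-10.3125)+3/4·37.03125≈34.992188
n=3: y≈34.992188, sp=4, e=sp−y≈-30.992188; I≈-16.179688, D=e−e_prev≈-45.304688; u=3/2·(-30.992188)+3/4·(-16.179688)+1/4·(-45.304688)≈-69.949219; next y=-7/10·34.992188+3/4·(-69.949219)≈-76.956445
n=4: y≈-76.956445, sp=4, e=sp−y≈80.956445; I≈64.776758, D=e−e_prev≈111.948633; u=3/2·80.956445+3/4·64.776758+1/4·111.948633≈198.004395; next y=-7/10·(-76.956445)+3/4·198.004395≈202.372808
n=5: y≈202.372808, sp=4, e=sp−y≈-198.372808; I≈-133.596050, D=e−e_prev≈-279.329253; u=3/2·(-198.372808)+3/4·(-133.596050)+1/4·(-279.329253)≈-467.588562; next y=-7/10·202.372808+3/4·(-467.588562)≈-492.352387

0 4 10.000 0.000
1 4 -6.750 7.500
2 4 37.031 -10.313
3 4 -69.949 34.992
4 4 198.004 -76.956
5 4 -467.589 202.373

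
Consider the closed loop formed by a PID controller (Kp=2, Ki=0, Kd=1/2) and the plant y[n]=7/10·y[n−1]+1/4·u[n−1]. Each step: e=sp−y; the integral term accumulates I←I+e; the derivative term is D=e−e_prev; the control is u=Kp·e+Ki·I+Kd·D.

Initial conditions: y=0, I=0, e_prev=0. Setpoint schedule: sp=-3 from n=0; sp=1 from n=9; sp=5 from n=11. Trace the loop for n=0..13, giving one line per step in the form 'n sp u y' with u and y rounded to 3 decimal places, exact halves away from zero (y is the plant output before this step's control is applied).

(exact arithmetic carried between steps; '≈' marks a value shown rounded to 6 d.p. or computed from one; I and e_prev carry over from the previous line; the table rounds u and y to 3 d.p., halves away from zero)
n=0: y=0, sp=-3, e=sp−y=-3; I=-3, D=e−e_prev=-3; u=2·(-3)+0·(-3)+1/2·(-3)=-7.5; next y=7/10·0+1/4·(-7.5)=-1.875
n=1: y=-1.875, sp=-3, e=sp−y=-1.125; I=-4.125, D=e−e_prev=1.875; u=2·(-1.125)+0·(-4.125)+1/2·1.875=-1.3125; next y=7/10·(-1.875)+1/4·(-1.3125)=-1.640625
n=2: y=-1.640625, sp=-3, e=sp−y=-1.359375; I=-5.484375, D=e−e_prev=-0.234375; u=2·(-1.359375)+0·(-5.484375)+1/2·(-0.234375)≈-2.835938; next y=7/10·(-1.640625)+1/4·(-2.835938)≈-1.857422
n=3: y≈-1.857422, sp=-3, e=sp−y≈-1.142578; I≈-6.626953, D=e−e_prev≈0.216797; u=2·(-1.142578)+0·(-6.626953)+1/2·0.216797≈-2.176758; next y=7/10·(-1.857422)+1/4·(-2.176758)≈-1.844385
n=4: y≈-1.844385, sp=-3, e=sp−y≈-1.155615; I≈-7.782568, D=e−e_prev≈-0.013037; u=2·(-1.155615)+0·(-7.782568)+1/2·(-0.013037)≈-2.317749; next y=7/10·(-1.844385)+1/4·(-2.317749)≈-1.870507
n=5: y≈-1.870507, sp=-3, e=sp−y≈-1.129493; I≈-8.912062, D=e−e_prev≈0.026122; u=2·(-1.129493)+0·(-8.912062)+1/2·0.026122≈-2.245926; next y=7/10·(-1.870507)+1/4·(-2.245926)≈-1.870836
n=6: y≈-1.870836, sp=-3, e=sp−y≈-1.129164; I≈-10.041226, D=e−e_prev≈0.000329; u=2·(-1.129164)+0·(-10.041226)+1/2·0.000329≈-2.258163; next y=7/10·(-1.870836)+1/4·(-2.258163)≈-1.874126
n=7: y≈-1.874126, sp=-3, e=sp−y≈-1.125874; I≈-11.167100, D=e−e_prev≈0.003290; u=2·(-1.125874)+0·(-11.167100)+1/2·0.003290≈-2.250103; next y=7/10·(-1.874126)+1/4·(-2.250103)≈-1.874414
n=8: y≈-1.874414, sp=-3, e=sp−y≈-1.125586; I≈-12.292686, D=e−e_prev≈0.000288; u=2·(-1.125586)+0·(-12.292686)+1/2·0.000288≈-2.251028; next y=7/10·(-1.874414)+1/4·(-2.251028)≈-1.874847
n=9: y≈-1.874847, sp=1, e=sp−y≈2.874847; I≈-9.417839, D=e−e_prev≈4.000433; u=2·2.874847+0·(-9.417839)+1/2·4.000433≈7.749910; next y=7/10·(-1.874847)+1/4·7.749910≈0.625085
n=10: y≈0.625085, sp=1, e=sp−y≈0.374915; I≈-9.042924, D=e−e_prev≈-2.499932; u=2·0.374915+0·(-9.042924)+1/2·(-2.499932)≈-0.500135; next y=7/10·0.625085+1/4·(-0.500135)≈0.312526
n=11: y≈0.312526, sp=5, e=sp−y≈4.687474; I≈-4.355449, D=e−e_prev≈4.312559; u=2·4.687474+0·(-4.355449)+1/2·4.312559≈11.531229; next y=7/10·0.312526+1/4·11.531229≈3.101575
n=12: y≈3.101575, sp=5, e=sp−y≈1.898425; I≈-2.457024, D=e−e_prev≈-2.789050; u=2·1.898425+0·(-2.457024)+1/2·(-2.789050)≈2.402325; next y=7/10·3.101575+1/4·2.402325≈2.771684
n=13: y≈2.771684, sp=5, e=sp−y≈2.228316; I≈-0.228708, D=e−e_prev≈0.329891; u=2·2.228316+0·(-0.228708)+1/2·0.329891≈4.621578; next y=7/10·2.771684+1/4·4.621578≈3.095573

0 -3 -7.500 0.000
1 -3 -1.313 -1.875
2 -3 -2.836 -1.641
3 -3 -2.177 -1.857
4 -3 -2.318 -1.844
5 -3 -2.246 -1.871
6 -3 -2.258 -1.871
7 -3 -2.250 -1.874
8 -3 -2.251 -1.874
9 1 7.750 -1.875
10 1 -0.500 0.625
11 5 11.531 0.313
12 5 2.402 3.102
13 5 4.622 2.772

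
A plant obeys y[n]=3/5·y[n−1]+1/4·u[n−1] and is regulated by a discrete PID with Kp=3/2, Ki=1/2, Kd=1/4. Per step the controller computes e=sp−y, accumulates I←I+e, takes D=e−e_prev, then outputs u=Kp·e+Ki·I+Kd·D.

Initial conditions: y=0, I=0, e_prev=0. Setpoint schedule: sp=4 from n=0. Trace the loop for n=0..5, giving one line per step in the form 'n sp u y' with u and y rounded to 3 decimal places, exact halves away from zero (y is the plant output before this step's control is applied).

0 4 9.000 0.000
1 4 4.938 2.250
2 4 5.623 2.584
3 4 5.577 2.956
4 4 5.716 3.168
5 4 5.821 3.330

(exact arithmetic carried between steps; '≈' marks a value shown rounded to 6 d.p. or computed from one; I and e_prev carry over from the previous line; the table rounds u and y to 3 d.p., halves away from zero)
n=0: y=0, sp=4, e=sp−y=4; I=4, D=e−e_prev=4; u=3/2·4+1/2·4+1/4·4=9; next y=3/5·0+1/4·9=2.25
n=1: y=2.25, sp=4, e=sp−y=1.75; I=5.75, D=e−e_prev=-2.25; u=3/2·1.75+1/2·5.75+1/4·(-2.25)=4.9375; next y=3/5·2.25+1/4·4.9375=2.584375
n=2: y=2.584375, sp=4, e=sp−y=1.415625; I=7.165625, D=e−e_prev=-0.334375; u=3/2·1.415625+1/2·7.165625+1/4·(-0.334375)≈5.622656; next y=3/5·2.584375+1/4·5.622656≈2.956289
n=3: y≈2.956289, sp=4, e=sp−y≈1.043711; I≈8.209336, D=e−e_prev≈-0.371914; u=3/2·1.043711+1/2·8.209336+1/4·(-0.371914)≈5.577256; next y=3/5·2.956289+1/4·5.577256≈3.168087
n=4: y≈3.168087, sp=4, e=sp−y≈0.831913; I≈9.041249, D=e−e_prev≈-0.211798; u=3/2·0.831913+1/2·9.041249+1/4·(-0.211798)≈5.715544; next y=3/5·3.168087+1/4·5.715544≈3.329738
n=5: y≈3.329738, sp=4, e=sp−y≈0.670262; I≈9.711510, D=e−e_prev≈-0.161651; u=3/2·0.670262+1/2·9.711510+1/4·(-0.161651)≈5.820735; next y=3/5·3.329738+1/4·5.820735≈3.453027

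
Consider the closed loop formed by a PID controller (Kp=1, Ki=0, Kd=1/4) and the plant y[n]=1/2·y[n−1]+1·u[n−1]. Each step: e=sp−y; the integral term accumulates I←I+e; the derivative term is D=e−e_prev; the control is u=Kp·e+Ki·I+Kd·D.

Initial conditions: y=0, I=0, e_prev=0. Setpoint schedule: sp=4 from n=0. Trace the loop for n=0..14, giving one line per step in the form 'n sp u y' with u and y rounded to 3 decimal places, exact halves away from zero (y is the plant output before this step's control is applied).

(exact arithmetic carried between steps; '≈' marks a value shown rounded to 6 d.p. or computed from one; I and e_prev carry over from the previous line; the table rounds u and y to 3 d.p., halves away from zero)
n=0: y=0, sp=4, e=sp−y=4; I=4, D=e−e_prev=4; u=1·4+0·4+1/4·4=5; next y=1/2·0+1·5=5
n=1: y=5, sp=4, e=sp−y=-1; I=3, D=e−e_prev=-5; u=1·(-1)+0·3+1/4·(-5)=-2.25; next y=1/2·5+1·(-2.25)=0.25
n=2: y=0.25, sp=4, e=sp−y=3.75; I=6.75, D=e−e_prev=4.75; u=1·3.75+0·6.75+1/4·4.75=4.9375; next y=1/2·0.25+1·4.9375=5.0625
n=3: y=5.0625, sp=4, e=sp−y=-1.0625; I=5.6875, D=e−e_prev=-4.8125; u=1·(-1.0625)+0·5.6875+1/4·(-4.8125)=-2.265625; next y=1/2·5.0625+1·(-2.265625)=0.265625
n=4: y=0.265625, sp=4, e=sp−y=3.734375; I=9.421875, D=e−e_prev=4.796875; u=1·3.734375+0·9.421875+1/4·4.796875≈4.933594; next y=1/2·0.265625+1·4.933594≈5.066406
n=5: y≈5.066406, sp=4, e=sp−y≈-1.066406; I≈8.355469, D=e−e_prev≈-4.800781; u=1·(-1.066406)+0·8.355469+1/4·(-4.800781)≈-2.266602; next y=1/2·5.066406+1·(-2.266602)≈0.266602
n=6: y≈0.266602, sp=4, e=sp−y≈3.733398; I≈12.088867, D=e−e_prev≈4.799805; u=1·3.733398+0·12.088867+1/4·4.799805≈4.933350; next y=1/2·0.266602+1·4.933350≈5.066650
n=7: y≈5.066650, sp=4, e=sp−y≈-1.066650; I≈11.022217, D=e−e_prev≈-4.800049; u=1·(-1.066650)+0·11.022217+1/4·(-4.800049)≈-2.266663; next y=1/2·5.066650+1·(-2.266663)≈0.266663
n=8: y≈0.266663, sp=4, e=sp−y≈3.733337; I≈14.755554, D=e−e_prev≈4.799988; u=1·3.733337+0·14.755554+1/4·4.799988≈4.933334; next y=1/2·0.266663+1·4.933334≈5.066666
n=9: y≈5.066666, sp=4, e=sp−y≈-1.066666; I≈13.688889, D=e−e_prev≈-4.800003; u=1·(-1.066666)+0·13.688889+1/4·(-4.800003)≈-2.266666; next y=1/2·5.066666+1·(-2.266666)≈0.266666
n=10: y≈0.266666, sp=4, e=sp−y≈3.733334; I≈17.422222, D=e−e_prev≈4.799999; u=1·3.733334+0·17.422222+1/4·4.799999≈4.933333; next y=1/2·0.266666+1·4.933333≈5.066667
n=11: y≈5.066667, sp=4, e=sp−y≈-1.066667; I≈16.355556, D=e−e_prev≈-4.800000; u=1·(-1.066667)+0·16.355556+1/4·(-4.800000)≈-2.266667; next y=1/2·5.066667+1·(-2.266667)≈0.266667
n=12: y≈0.266667, sp=4, e=sp−y≈3.733333; I≈20.088889, D=e−e_prev≈4.800000; u=1·3.733333+0·20.088889+1/4·4.800000≈4.933333; next y=1/2·0.266667+1·4.933333≈5.066667
n=13: y≈5.066667, sp=4, e=sp−y≈-1.066667; I≈19.022222, D=e−e_prev≈-4.800000; u=1·(-1.066667)+0·19.022222+1/4·(-4.800000)≈-2.266667; next y=1/2·5.066667+1·(-2.266667)≈0.266667
n=14: y≈0.266667, sp=4, e=sp−y≈3.733333; I≈22.755556, D=e−e_prev≈4.800000; u=1·3.733333+0·22.755556+1/4·4.800000≈4.933333; next y=1/2·0.266667+1·4.933333≈5.066667

0 4 5.000 0.000
1 4 -2.250 5.000
2 4 4.938 0.250
3 4 -2.266 5.063
4 4 4.934 0.266
5 4 -2.267 5.066
6 4 4.933 0.267
7 4 -2.267 5.067
8 4 4.933 0.267
9 4 -2.267 5.067
10 4 4.933 0.267
11 4 -2.267 5.067
12 4 4.933 0.267
13 4 -2.267 5.067
14 4 4.933 0.267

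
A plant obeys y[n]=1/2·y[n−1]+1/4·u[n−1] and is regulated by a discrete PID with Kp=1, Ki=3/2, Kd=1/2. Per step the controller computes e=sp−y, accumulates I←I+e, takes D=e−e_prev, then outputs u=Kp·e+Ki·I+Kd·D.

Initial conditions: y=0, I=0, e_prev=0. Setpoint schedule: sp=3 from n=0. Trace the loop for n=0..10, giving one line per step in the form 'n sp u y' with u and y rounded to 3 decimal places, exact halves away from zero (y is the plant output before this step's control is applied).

0 3 9.000 0.000
1 3 5.250 2.250
2 3 6.938 2.438
3 3 6.328 2.953
4 3 6.340 3.059
5 3 6.138 3.114
6 3 6.062 3.092
7 3 6.004 3.061
8 3 5.986 3.032
9 3 5.982 3.012
10 3 5.986 3.002

(exact arithmetic carried between steps; '≈' marks a value shown rounded to 6 d.p. or computed from one; I and e_prev carry over from the previous line; the table rounds u and y to 3 d.p., halves away from zero)
n=0: y=0, sp=3, e=sp−y=3; I=3, D=e−e_prev=3; u=1·3+3/2·3+1/2·3=9; next y=1/2·0+1/4·9=2.25
n=1: y=2.25, sp=3, e=sp−y=0.75; I=3.75, D=e−e_prev=-2.25; u=1·0.75+3/2·3.75+1/2·(-2.25)=5.25; next y=1/2·2.25+1/4·5.25=2.4375
n=2: y=2.4375, sp=3, e=sp−y=0.5625; I=4.3125, D=e−e_prev=-0.1875; u=1·0.5625+3/2·4.3125+1/2·(-0.1875)=6.9375; next y=1/2·2.4375+1/4·6.9375=2.953125
n=3: y=2.953125, sp=3, e=sp−y=0.046875; I=4.359375, D=e−e_prev=-0.515625; u=1·0.046875+3/2·4.359375+1/2·(-0.515625)=6.328125; next y=1/2·2.953125+1/4·6.328125≈3.058594
n=4: y≈3.058594, sp=3, e=sp−y≈-0.058594; I≈4.300781, D=e−e_prev≈-0.105469; u=1·(-0.058594)+3/2·4.300781+1/2·(-0.105469)≈6.339844; next y=1/2·3.058594+1/4·6.339844≈3.114258
n=5: y≈3.114258, sp=3, e=sp−y≈-0.114258; I≈4.186523, D=e−e_prev≈-0.055664; u=1·(-0.114258)+3/2·4.186523+1/2·(-0.055664)≈6.137695; next y=1/2·3.114258+1/4·6.137695≈3.091553
n=6: y≈3.091553, sp=3, e=sp−y≈-0.091553; I≈4.094971, D=e−e_prev≈0.022705; u=1·(-0.091553)+3/2·4.094971+1/2·0.022705≈6.062256; next y=1/2·3.091553+1/4·6.062256≈3.061340
n=7: y≈3.061340, sp=3, e=sp−y≈-0.061340; I≈4.033630, D=e−e_prev≈0.030212; u=1·(-0.061340)+3/2·4.033630+1/2·0.030212≈6.004211; next y=1/2·3.061340+1/4·6.004211≈3.031723
n=8: y≈3.031723, sp=3, e=sp−y≈-0.031723; I≈4.001907, D=e−e_prev≈0.029617; u=1·(-0.031723)+3/2·4.001907+1/2·0.029617≈5.985947; next y=1/2·3.031723+1/4·5.985947≈3.012348
n=9: y≈3.012348, sp=3, e=sp−y≈-0.012348; I≈3.989559, D=e−e_prev≈0.019375; u=1·(-0.012348)+3/2·3.989559+1/2·0.019375≈5.981678; next y=1/2·3.012348+1/4·5.981678≈3.001594
n=10: y≈3.001594, sp=3, e=sp−y≈-0.001594; I≈3.987966, D=e−e_prev≈0.010755; u=1·(-0.001594)+3/2·3.987966+1/2·0.010755≈5.985732; next y=1/2·3.001594+1/4·5.985732≈2.997230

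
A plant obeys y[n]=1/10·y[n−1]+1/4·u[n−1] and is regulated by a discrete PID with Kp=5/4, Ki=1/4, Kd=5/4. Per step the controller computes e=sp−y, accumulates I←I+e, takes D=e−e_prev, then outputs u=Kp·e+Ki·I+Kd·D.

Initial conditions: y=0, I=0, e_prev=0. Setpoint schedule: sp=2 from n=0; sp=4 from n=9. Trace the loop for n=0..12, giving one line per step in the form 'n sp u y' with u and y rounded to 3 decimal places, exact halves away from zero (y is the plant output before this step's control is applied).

(exact arithmetic carried between steps; '≈' marks a value shown rounded to 6 d.p. or computed from one; I and e_prev carry over from the previous line; the table rounds u and y to 3 d.p., halves away from zero)
n=0: y=0, sp=2, e=sp−y=2; I=2, D=e−e_prev=2; u=5/4·2+1/4·2+5/4·2=5.5; next y=1/10·0+1/4·5.5=1.375
n=1: y=1.375, sp=2, e=sp−y=0.625; I=2.625, D=e−e_prev=-1.375; u=5/4·0.625+1/4·2.625+5/4·(-1.375)=-0.28125; next y=1/10·1.375+1/4·(-0.28125)≈0.067188
n=2: y≈0.067188, sp=2, e=sp−y≈1.932813; I≈4.557813, D=e−e_prev≈1.307813; u=5/4·1.932813+1/4·4.557813+5/4·1.307813≈5.190234; next y=1/10·0.067188+1/4·5.190234≈1.304277
n=3: y≈1.304277, sp=2, e=sp−y≈0.695723; I≈5.253535, D=e−e_prev≈-1.237090; u=5/4·0.695723+1/4·5.253535+5/4·(-1.237090)≈0.636675; next y=1/10·1.304277+1/4·0.636675≈0.289596
n=4: y≈0.289596, sp=2, e=sp−y≈1.710404; I≈6.963939, D=e−e_prev≈1.014681; u=5/4·1.710404+1/4·6.963939+5/4·1.014681≈5.147340; next y=1/10·0.289596+1/4·5.147340≈1.315795
n=5: y≈1.315795, sp=2, e=sp−y≈0.684205; I≈7.648144, D=e−e_prev≈-1.026198; u=5/4·0.684205+1/4·7.648144+5/4·(-1.026198)≈1.484545; next y=1/10·1.315795+1/4·1.484545≈0.502716
n=6: y≈0.502716, sp=2, e=sp−y≈1.497284; I≈9.145428, D=e−e_prev≈0.813079; u=5/4·1.497284+1/4·9.145428+5/4·0.813079≈5.174311; next y=1/10·0.502716+1/4·5.174311≈1.343849
n=7: y≈1.343849, sp=2, e=sp−y≈0.656151; I≈9.801579, D=e−e_prev≈-0.841134; u=5/4·0.656151+1/4·9.801579+5/4·(-0.841134)≈2.219166; next y=1/10·1.343849+1/4·2.219166≈0.689176
n=8: y≈0.689176, sp=2, e=sp−y≈1.310824; I≈11.112403, D=e−e_prev≈0.654673; u=5/4·1.310824+1/4·11.112403+5/4·0.654673≈5.234971; next y=1/10·0.689176+1/4·5.234971≈1.377660
n=9: y≈1.377660, sp=4, e=sp−y≈2.622340; I≈13.734742, D=e−e_prev≈1.311516; u=5/4·2.622340+1/4·13.734742+5/4·1.311516≈8.351005; next y=1/10·1.377660+1/4·8.351005≈2.225517
n=10: y≈2.225517, sp=4, e=sp−y≈1.774483; I≈15.509225, D=e−e_prev≈-0.847857; u=5/4·1.774483+1/4·15.509225+5/4·(-0.847857)≈5.035589; next y=1/10·2.225517+1/4·5.035589≈1.481449
n=11: y≈1.481449, sp=4, e=sp−y≈2.518551; I≈18.027776, D=e−e_prev≈0.744068; u=5/4·2.518551+1/4·18.027776+5/4·0.744068≈8.585218; next y=1/10·1.481449+1/4·8.585218≈2.294449
n=12: y≈2.294449, sp=4, e=sp−y≈1.705551; I≈19.733326, D=e−e_prev≈-0.813001; u=5/4·1.705551+1/4·19.733326+5/4·(-0.813001)≈6.049019; next y=1/10·2.294449+1/4·6.049019≈1.741700

0 2 5.500 0.000
1 2 -0.281 1.375
2 2 5.190 0.067
3 2 0.637 1.304
4 2 5.147 0.290
5 2 1.485 1.316
6 2 5.174 0.503
7 2 2.219 1.344
8 2 5.235 0.689
9 4 8.351 1.378
10 4 5.036 2.226
11 4 8.585 1.481
12 4 6.049 2.294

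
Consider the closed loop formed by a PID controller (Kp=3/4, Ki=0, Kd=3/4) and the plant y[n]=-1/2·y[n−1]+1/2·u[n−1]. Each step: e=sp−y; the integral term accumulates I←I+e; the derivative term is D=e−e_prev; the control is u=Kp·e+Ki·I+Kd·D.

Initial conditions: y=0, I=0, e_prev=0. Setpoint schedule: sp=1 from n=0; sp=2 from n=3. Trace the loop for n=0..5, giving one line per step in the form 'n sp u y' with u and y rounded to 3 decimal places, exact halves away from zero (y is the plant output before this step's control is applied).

0 1 1.500 0.000
1 1 -0.375 0.750
2 1 2.156 -0.563
3 2 -0.211 1.359
4 2 3.697 -0.785
5 2 -2.451 2.241

(exact arithmetic carried between steps; '≈' marks a value shown rounded to 6 d.p. or computed from one; I and e_prev carry over from the previous line; the table rounds u and y to 3 d.p., halves away from zero)
n=0: y=0, sp=1, e=sp−y=1; I=1, D=e−e_prev=1; u=3/4·1+0·1+3/4·1=1.5; next y=-1/2·0+1/2·1.5=0.75
n=1: y=0.75, sp=1, e=sp−y=0.25; I=1.25, D=e−e_prev=-0.75; u=3/4·0.25+0·1.25+3/4·(-0.75)=-0.375; next y=-1/2·0.75+1/2·(-0.375)=-0.5625
n=2: y=-0.5625, sp=1, e=sp−y=1.5625; I=2.8125, D=e−e_prev=1.3125; u=3/4·1.5625+0·2.8125+3/4·1.3125=2.15625; next y=-1/2·(-0.5625)+1/2·2.15625=1.359375
n=3: y=1.359375, sp=2, e=sp−y=0.640625; I=3.453125, D=e−e_prev=-0.921875; u=3/4·0.640625+0·3.453125+3/4·(-0.921875)≈-0.210938; next y=-1/2·1.359375+1/2·(-0.210938)≈-0.785156
n=4: y≈-0.785156, sp=2, e=sp−y≈2.785156; I≈6.238281, D=e−e_prev≈2.144531; u=3/4·2.785156+0·6.238281+3/4·2.144531≈3.697266; next y=-1/2·(-0.785156)+1/2·3.697266≈2.241211
n=5: y≈2.241211, sp=2, e=sp−y≈-0.241211; I≈5.997070, D=e−e_prev≈-3.026367; u=3/4·(-0.241211)+0·5.997070+3/4·(-3.026367)≈-2.450684; next y=-1/2·2.241211+1/2·(-2.450684)≈-2.345947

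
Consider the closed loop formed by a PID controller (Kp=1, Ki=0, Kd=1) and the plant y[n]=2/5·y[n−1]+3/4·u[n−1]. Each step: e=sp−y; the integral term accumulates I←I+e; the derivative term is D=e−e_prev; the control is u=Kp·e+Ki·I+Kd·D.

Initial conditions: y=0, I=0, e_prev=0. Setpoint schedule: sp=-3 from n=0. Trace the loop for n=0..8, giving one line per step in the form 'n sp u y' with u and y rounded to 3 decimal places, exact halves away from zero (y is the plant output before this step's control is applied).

(exact arithmetic carried between steps; '≈' marks a value shown rounded to 6 d.p. or computed from one; I and e_prev carry over from the previous line; the table rounds u and y to 3 d.p., halves away from zero)
n=0: y=0, sp=-3, e=sp−y=-3; I=-3, D=e−e_prev=-3; u=1·(-3)+0·(-3)+1·(-3)=-6; next y=2/5·0+3/4·(-6)=-4.5
n=1: y=-4.5, sp=-3, e=sp−y=1.5; I=-1.5, D=e−e_prev=4.5; u=1·1.5+0·(-1.5)+1·4.5=6; next y=2/5·(-4.5)+3/4·6=2.7
n=2: y=2.7, sp=-3, e=sp−y=-5.7; I=-7.2, D=e−e_prev=-7.2; u=1·(-5.7)+0·(-7.2)+1·(-7.2)=-12.9; next y=2/5·2.7+3/4·(-12.9)=-8.595
n=3: y=-8.595, sp=-3, e=sp−y=5.595; I=-1.605, D=e−e_prev=11.295; u=1·5.595+0·(-1.605)+1·11.295=16.89; next y=2/5·(-8.595)+3/4·16.89=9.2295
n=4: y=9.2295, sp=-3, e=sp−y=-12.2295; I=-13.8345, D=e−e_prev=-17.8245; u=1·(-12.2295)+0·(-13.8345)+1·(-17.8245)=-30.054; next y=2/5·9.2295+3/4·(-30.054)=-18.8487
n=5: y=-18.8487, sp=-3, e=sp−y=15.8487; I=2.0142, D=e−e_prev=28.0782; u=1·15.8487+0·2.0142+1·28.0782=43.9269; next y=2/5·(-18.8487)+3/4·43.9269=25.405695
n=6: y=25.405695, sp=-3, e=sp−y=-28.405695; I=-26.391495, D=e−e_prev=-44.254395; u=1·(-28.405695)+0·(-26.391495)+1·(-44.254395)=-72.66009; next y=2/5·25.405695+3/4·(-72.66009)≈-44.332790
n=7: y≈-44.332790, sp=-3, e=sp−y≈41.332790; I≈14.941295, D=e−e_prev≈69.738485; u=1·41.332790+0·14.941295+1·69.738485≈111.071274; next y=2/5·(-44.332790)+3/4·111.071274≈65.570340
n=8: y≈65.570340, sp=-3, e=sp−y≈-68.570340; I≈-53.629045, D=e−e_prev≈-109.903129; u=1·(-68.570340)+0·(-53.629045)+1·(-109.903129)≈-178.473469; next y=2/5·65.570340+3/4·(-178.473469)≈-107.626966

0 -3 -6.000 0.000
1 -3 6.000 -4.500
2 -3 -12.900 2.700
3 -3 16.890 -8.595
4 -3 -30.054 9.230
5 -3 43.927 -18.849
6 -3 -72.660 25.406
7 -3 111.071 -44.333
8 -3 -178.473 65.570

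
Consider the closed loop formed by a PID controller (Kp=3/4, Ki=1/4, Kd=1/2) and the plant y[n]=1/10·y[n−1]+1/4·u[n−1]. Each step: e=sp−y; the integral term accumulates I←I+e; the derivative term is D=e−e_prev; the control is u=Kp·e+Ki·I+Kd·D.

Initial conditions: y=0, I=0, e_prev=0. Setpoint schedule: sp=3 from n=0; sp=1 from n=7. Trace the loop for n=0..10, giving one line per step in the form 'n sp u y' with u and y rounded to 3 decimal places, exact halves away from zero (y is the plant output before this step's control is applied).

(exact arithmetic carried between steps; '≈' marks a value shown rounded to 6 d.p. or computed from one; I and e_prev carry over from the previous line; the table rounds u and y to 3 d.p., halves away from zero)
n=0: y=0, sp=3, e=sp−y=3; I=3, D=e−e_prev=3; u=3/4·3+1/4·3+1/2·3=4.5; next y=1/10·0+1/4·4.5=1.125
n=1: y=1.125, sp=3, e=sp−y=1.875; I=4.875, D=e−e_prev=-1.125; u=3/4·1.875+1/4·4.875+1/2·(-1.125)=2.0625; next y=1/10·1.125+1/4·2.0625=0.628125
n=2: y=0.628125, sp=3, e=sp−y=2.371875; I=7.246875, D=e−e_prev=0.496875; u=3/4·2.371875+1/4·7.246875+1/2·0.496875≈3.839063; next y=1/10·0.628125+1/4·3.839063≈1.022578
n=3: y≈1.022578, sp=3, e=sp−y≈1.977422; I≈9.224297, D=e−e_prev≈-0.394453; u=3/4·1.977422+1/4·9.224297+1/2·(-0.394453)≈3.591914; next y=1/10·1.022578+1/4·3.591914≈1.000236
n=4: y≈1.000236, sp=3, e=sp−y≈1.999764; I≈11.224061, D=e−e_prev≈0.022342; u=3/4·1.999764+1/4·11.224061+1/2·0.022342≈4.317009; next y=1/10·1.000236+1/4·4.317009≈1.179276
n=5: y≈1.179276, sp=3, e=sp−y≈1.820724; I≈13.044785, D=e−e_prev≈-0.179040; u=3/4·1.820724+1/4·13.044785+1/2·(-0.179040)≈4.537220; next y=1/10·1.179276+1/4·4.537220≈1.252232
n=6: y≈1.252232, sp=3, e=sp−y≈1.747768; I≈14.792552, D=e−e_prev≈-0.072957; u=3/4·1.747768+1/4·14.792552+1/2·(-0.072957)≈4.972485; next y=1/10·1.252232+1/4·4.972485≈1.368345
n=7: y≈1.368345, sp=1, e=sp−y≈-0.368345; I≈14.424208, D=e−e_prev≈-2.116112; u=3/4·(-0.368345)+1/4·14.424208+1/2·(-2.116112)≈2.271737; next y=1/10·1.368345+1/4·2.271737≈0.704769
n=8: y≈0.704769, sp=1, e=sp−y≈0.295231; I≈14.719439, D=e−e_prev≈0.663576; u=3/4·0.295231+1/4·14.719439+1/2·0.663576≈4.233071; next y=1/10·0.704769+1/4·4.233071≈1.128745
n=9: y≈1.128745, sp=1, e=sp−y≈-0.128745; I≈14.590694, D=e−e_prev≈-0.423976; u=3/4·(-0.128745)+1/4·14.590694+1/2·(-0.423976)≈3.339127; next y=1/10·1.128745+1/4·3.339127≈0.947656
n=10: y≈0.947656, sp=1, e=sp−y≈0.052344; I≈14.643038, D=e−e_prev≈0.181088; u=3/4·0.052344+1/4·14.643038+1/2·0.181088≈3.790561; next y=1/10·0.947656+1/4·3.790561≈1.042406

0 3 4.500 0.000
1 3 2.063 1.125
2 3 3.839 0.628
3 3 3.592 1.023
4 3 4.317 1.000
5 3 4.537 1.179
6 3 4.972 1.252
7 1 2.272 1.368
8 1 4.233 0.705
9 1 3.339 1.129
10 1 3.791 0.948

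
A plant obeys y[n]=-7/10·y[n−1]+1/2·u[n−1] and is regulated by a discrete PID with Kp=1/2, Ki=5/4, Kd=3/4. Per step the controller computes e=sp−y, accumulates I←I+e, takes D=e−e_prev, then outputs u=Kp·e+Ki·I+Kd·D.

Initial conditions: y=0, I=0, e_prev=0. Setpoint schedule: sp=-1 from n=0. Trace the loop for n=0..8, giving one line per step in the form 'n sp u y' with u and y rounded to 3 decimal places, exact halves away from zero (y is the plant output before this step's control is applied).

(exact arithmetic carried between steps; '≈' marks a value shown rounded to 6 d.p. or computed from one; I and e_prev carry over from the previous line; the table rounds u and y to 3 d.p., halves away from zero)
n=0: y=0, sp=-1, e=sp−y=-1; I=-1, D=e−e_prev=-1; u=1/2·(-1)+5/4·(-1)+3/4·(-1)=-2.5; next y=-7/10·0+1/2·(-2.5)=-1.25
n=1: y=-1.25, sp=-1, e=sp−y=0.25; I=-0.75, D=e−e_prev=1.25; u=1/2·0.25+5/4·(-0.75)+3/4·1.25=0.125; next y=-7/10·(-1.25)+1/2·0.125=0.9375
n=2: y=0.9375, sp=-1, e=sp−y=-1.9375; I=-2.6875, D=e−e_prev=-2.1875; u=1/2·(-1.9375)+5/4·(-2.6875)+3/4·(-2.1875)=-5.96875; next y=-7/10·0.9375+1/2·(-5.96875)=-3.640625
n=3: y=-3.640625, sp=-1, e=sp−y=2.640625; I=-0.046875, D=e−e_prev=4.578125; u=1/2·2.640625+5/4·(-0.046875)+3/4·4.578125≈4.695313; next y=-7/10·(-3.640625)+1/2·4.695313≈4.896094
n=4: y≈4.896094, sp=-1, e=sp−y≈-5.896094; I≈-5.942969, D=e−e_prev≈-8.536719; u=1/2·(-5.896094)+5/4·(-5.942969)+3/4·(-8.536719)≈-16.779297; next y=-7/10·4.896094+1/2·(-16.779297)≈-11.816914
n=5: y≈-11.816914, sp=-1, e=sp−y≈10.816914; I≈4.873945, D=e−e_prev≈16.713008; u=1/2·10.816914+5/4·4.873945+3/4·16.713008≈24.035645; next y=-7/10·(-11.816914)+1/2·24.035645≈20.289662
n=6: y≈20.289662, sp=-1, e=sp−y≈-21.289662; I≈-16.415717, D=e−e_prev≈-32.106576; u=1/2·(-21.289662)+5/4·(-16.415717)+3/4·(-32.106576)≈-55.244409; next y=-7/10·20.289662+1/2·(-55.244409)≈-41.824968
n=7: y≈-41.824968, sp=-1, e=sp−y≈40.824968; I≈24.409251, D=e−e_prev≈62.114630; u=1/2·40.824968+5/4·24.409251+3/4·62.114630≈97.510021; next y=-7/10·(-41.824968)+1/2·97.510021≈78.032488
n=8: y≈78.032488, sp=-1, e=sp−y≈-79.032488; I≈-54.623237, D=e−e_prev≈-119.857456; u=1/2·(-79.032488)+5/4·(-54.623237)+3/4·(-119.857456)≈-197.688382; next y=-7/10·78.032488+1/2·(-197.688382)≈-153.466933

0 -1 -2.500 0.000
1 -1 0.125 -1.250
2 -1 -5.969 0.938
3 -1 4.695 -3.641
4 -1 -16.779 4.896
5 -1 24.036 -11.817
6 -1 -55.244 20.290
7 -1 97.510 -41.825
8 -1 -197.688 78.032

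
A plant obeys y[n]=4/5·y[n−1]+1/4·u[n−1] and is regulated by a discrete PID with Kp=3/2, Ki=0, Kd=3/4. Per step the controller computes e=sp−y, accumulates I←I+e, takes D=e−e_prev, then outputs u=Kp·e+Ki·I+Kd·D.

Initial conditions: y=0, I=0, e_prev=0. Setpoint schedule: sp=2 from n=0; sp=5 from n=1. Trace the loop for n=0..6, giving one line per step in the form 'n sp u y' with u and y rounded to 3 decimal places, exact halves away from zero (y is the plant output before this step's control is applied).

0 2 4.500 0.000
1 5 7.219 1.125
2 5 2.258 2.705
3 5 3.390 2.728
4 5 2.728 3.030
5 5 2.784 3.106
6 5 2.673 3.181

(exact arithmetic carried between steps; '≈' marks a value shown rounded to 6 d.p. or computed from one; I and e_prev carry over from the previous line; the table rounds u and y to 3 d.p., halves away from zero)
n=0: y=0, sp=2, e=sp−y=2; I=2, D=e−e_prev=2; u=3/2·2+0·2+3/4·2=4.5; next y=4/5·0+1/4·4.5=1.125
n=1: y=1.125, sp=5, e=sp−y=3.875; I=5.875, D=e−e_prev=1.875; u=3/2·3.875+0·5.875+3/4·1.875=7.21875; next y=4/5·1.125+1/4·7.21875≈2.704688
n=2: y≈2.704688, sp=5, e=sp−y≈2.295313; I≈8.170313, D=e−e_prev≈-1.579688; u=3/2·2.295313+0·8.170313+3/4·(-1.579688)≈2.258203; next y=4/5·2.704688+1/4·2.258203≈2.728301
n=3: y≈2.728301, sp=5, e=sp−y≈2.271699; I≈10.442012, D=e−e_prev≈-0.023613; u=3/2·2.271699+0·10.442012+3/4·(-0.023613)≈3.389839; next y=4/5·2.728301+1/4·3.389839≈3.030100
n=4: y≈3.030100, sp=5, e=sp−y≈1.969900; I≈12.411911, D=e−e_prev≈-0.301800; u=3/2·1.969900+0·12.411911+3/4·(-0.301800)≈2.728500; next y=4/5·3.030100+1/4·2.728500≈3.106205
n=5: y≈3.106205, sp=5, e=sp−y≈1.893795; I≈14.305706, D=e−e_prev≈-0.076105; u=3/2·1.893795+0·14.305706+3/4·(-0.076105)≈2.783613; next y=4/5·3.106205+1/4·2.783613≈3.180868
n=6: y≈3.180868, sp=5, e=sp−y≈1.819132; I≈16.124839, D=e−e_prev≈-0.074662; u=3/2·1.819132+0·16.124839+3/4·(-0.074662)≈2.672702; next y=4/5·3.180868+1/4·2.672702≈3.212870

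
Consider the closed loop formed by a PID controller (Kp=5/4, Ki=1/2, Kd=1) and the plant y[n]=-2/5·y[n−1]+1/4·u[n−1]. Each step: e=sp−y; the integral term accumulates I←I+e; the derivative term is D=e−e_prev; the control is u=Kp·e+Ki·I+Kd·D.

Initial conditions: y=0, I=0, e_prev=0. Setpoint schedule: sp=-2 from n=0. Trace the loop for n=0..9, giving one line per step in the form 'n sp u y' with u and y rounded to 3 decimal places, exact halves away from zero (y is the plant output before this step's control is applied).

0 -2 -5.500 0.000
1 -2 -0.719 -1.375
2 -2 -7.206 0.370
3 -2 -0.266 -1.950
4 -2 -9.934 0.713
5 -2 0.948 -2.769
6 -2 -13.462 1.345
7 -2 3.411 -3.903
8 -2 -18.258 2.414
9 -2 7.699 -5.530

(exact arithmetic carried between steps; '≈' marks a value shown rounded to 6 d.p. or computed from one; I and e_prev carry over from the previous line; the table rounds u and y to 3 d.p., halves away from zero)
n=0: y=0, sp=-2, e=sp−y=-2; I=-2, D=e−e_prev=-2; u=5/4·(-2)+1/2·(-2)+1·(-2)=-5.5; next y=-2/5·0+1/4·(-5.5)=-1.375
n=1: y=-1.375, sp=-2, e=sp−y=-0.625; I=-2.625, D=e−e_prev=1.375; u=5/4·(-0.625)+1/2·(-2.625)+1·1.375=-0.71875; next y=-2/5·(-1.375)+1/4·(-0.71875)≈0.370313
n=2: y≈0.370313, sp=-2, e=sp−y≈-2.370313; I≈-4.995313, D=e−e_prev≈-1.745313; u=5/4·(-2.370313)+1/2·(-4.995313)+1·(-1.745313)≈-7.205859; next y=-2/5·0.370313+1/4·(-7.205859)≈-1.949590
n=3: y≈-1.949590, sp=-2, e=sp−y≈-0.050410; I≈-5.045723, D=e−e_prev≈2.319902; u=5/4·(-0.050410)+1/2·(-5.045723)+1·2.319902≈-0.265972; next y=-2/5·(-1.949590)+1/4·(-0.265972)≈0.713343
n=4: y≈0.713343, sp=-2, e=sp−y≈-2.713343; I≈-7.759066, D=e−e_prev≈-2.662933; u=5/4·(-2.713343)+1/2·(-7.759066)+1·(-2.662933)≈-9.934144; next y=-2/5·0.713343+1/4·(-9.934144)≈-2.768873
n=5: y≈-2.768873, sp=-2, e=sp−y≈0.768873; I≈-6.990192, D=e−e_prev≈3.482216; u=5/4·0.768873+1/2·(-6.990192)+1·3.482216≈0.948212; next y=-2/5·(-2.768873)+1/4·0.948212≈1.344602
n=6: y≈1.344602, sp=-2, e=sp−y≈-3.344602; I≈-10.334795, D=e−e_prev≈-4.113476; u=5/4·(-3.344602)+1/2·(-10.334795)+1·(-4.113476)≈-13.461626; next y=-2/5·1.344602+1/4·(-13.461626)≈-3.903247
n=7: y≈-3.903247, sp=-2, e=sp−y≈1.903247; I≈-8.431547, D=e−e_prev≈5.247850; u=5/4·1.903247+1/2·(-8.431547)+1·5.247850≈3.411135; next y=-2/5·(-3.903247)+1/4·3.411135≈2.414083
n=8: y≈2.414083, sp=-2, e=sp−y≈-4.414083; I≈-12.845630, D=e−e_prev≈-6.317330; u=5/4·(-4.414083)+1/2·(-12.845630)+1·(-6.317330)≈-18.257749; next y=-2/5·2.414083+1/4·(-18.257749)≈-5.530070
n=9: y≈-5.530070, sp=-2, e=sp−y≈3.530070; I≈-9.315560, D=e−e_prev≈7.944153; u=5/4·3.530070+1/2·(-9.315560)+1·7.944153≈7.698961; next y=-2/5·(-5.530070)+1/4·7.698961≈4.136768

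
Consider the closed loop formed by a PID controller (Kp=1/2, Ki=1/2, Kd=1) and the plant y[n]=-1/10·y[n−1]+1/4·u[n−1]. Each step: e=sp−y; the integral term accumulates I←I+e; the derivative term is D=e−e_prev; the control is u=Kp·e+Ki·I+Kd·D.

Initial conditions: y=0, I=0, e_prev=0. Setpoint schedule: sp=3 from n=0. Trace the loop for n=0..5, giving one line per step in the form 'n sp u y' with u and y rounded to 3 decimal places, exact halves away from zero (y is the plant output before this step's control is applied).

0 3 6.000 0.000
1 3 1.500 1.500
2 3 6.300 0.225
3 3 3.758 1.553
4 3 7.346 0.784
5 3 5.737 1.758

(exact arithmetic carried between steps; '≈' marks a value shown rounded to 6 d.p. or computed from one; I and e_prev carry over from the previous line; the table rounds u and y to 3 d.p., halves away from zero)
n=0: y=0, sp=3, e=sp−y=3; I=3, D=e−e_prev=3; u=1/2·3+1/2·3+1·3=6; next y=-1/10·0+1/4·6=1.5
n=1: y=1.5, sp=3, e=sp−y=1.5; I=4.5, D=e−e_prev=-1.5; u=1/2·1.5+1/2·4.5+1·(-1.5)=1.5; next y=-1/10·1.5+1/4·1.5=0.225
n=2: y=0.225, sp=3, e=sp−y=2.775; I=7.275, D=e−e_prev=1.275; u=1/2·2.775+1/2·7.275+1·1.275=6.3; next y=-1/10·0.225+1/4·6.3=1.5525
n=3: y=1.5525, sp=3, e=sp−y=1.4475; I=8.7225, D=e−e_prev=-1.3275; u=1/2·1.4475+1/2·8.7225+1·(-1.3275)=3.7575; next y=-1/10·1.5525+1/4·3.7575=0.784125
n=4: y=0.784125, sp=3, e=sp−y=2.215875; I=10.938375, D=e−e_prev=0.768375; u=1/2·2.215875+1/2·10.938375+1·0.768375=7.3455; next y=-1/10·0.784125+1/4·7.3455≈1.757963
n=5: y≈1.757963, sp=3, e=sp−y≈1.242038; I≈12.180413, D=e−e_prev≈-0.973838; u=1/2·1.242038+1/2·12.180413+1·(-0.973838)≈5.737388; next y=-1/10·1.757963+1/4·5.737388≈1.258551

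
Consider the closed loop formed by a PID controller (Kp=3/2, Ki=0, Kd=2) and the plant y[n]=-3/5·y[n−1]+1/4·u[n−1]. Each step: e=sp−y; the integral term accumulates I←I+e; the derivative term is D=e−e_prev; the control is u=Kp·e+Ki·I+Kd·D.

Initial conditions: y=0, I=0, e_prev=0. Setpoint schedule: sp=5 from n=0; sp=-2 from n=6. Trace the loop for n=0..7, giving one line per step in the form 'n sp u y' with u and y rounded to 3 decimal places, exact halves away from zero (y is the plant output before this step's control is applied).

0 5 17.500 0.000
1 5 -7.813 4.375
2 5 32.273 -4.578
3 5 -39.510 10.815
4 5 86.413 -16.367
5 5 -135.214 31.423
6 -2 230.148 -52.658
7 -2 -420.276 89.132

(exact arithmetic carried between steps; '≈' marks a value shown rounded to 6 d.p. or computed from one; I and e_prev carry over from the previous line; the table rounds u and y to 3 d.p., halves away from zero)
n=0: y=0, sp=5, e=sp−y=5; I=5, D=e−e_prev=5; u=3/2·5+0·5+2·5=17.5; next y=-3/5·0+1/4·17.5=4.375
n=1: y=4.375, sp=5, e=sp−y=0.625; I=5.625, D=e−e_prev=-4.375; u=3/2·0.625+0·5.625+2·(-4.375)=-7.8125; next y=-3/5·4.375+1/4·(-7.8125)=-4.578125
n=2: y=-4.578125, sp=5, e=sp−y=9.578125; I=15.203125, D=e−e_prev=8.953125; u=3/2·9.578125+0·15.203125+2·8.953125≈32.273438; next y=-3/5·(-4.578125)+1/4·32.273438≈10.815234
n=3: y≈10.815234, sp=5, e=sp−y≈-5.815234; I≈9.387891, D=e−e_prev≈-15.393359; u=3/2·(-5.815234)+0·9.387891+2·(-15.393359)≈-39.509570; next y=-3/5·10.815234+1/4·(-39.509570)≈-16.366533
n=4: y≈-16.366533, sp=5, e=sp−y≈21.366533; I≈30.754424, D=e−e_prev≈27.181768; u=3/2·21.366533+0·30.754424+2·27.181768≈86.413335; next y=-3/5·(-16.366533)+1/4·86.413335≈31.423254
n=5: y≈31.423254, sp=5, e=sp−y≈-26.423254; I≈4.331170, D=e−e_prev≈-47.789787; u=3/2·(-26.423254)+0·4.331170+2·(-47.789787)≈-135.214454; next y=-3/5·31.423254+1/4·(-135.214454)≈-52.657566
n=6: y≈-52.657566, sp=-2, e=sp−y≈50.657566; I≈54.988736, D=e−e_prev≈77.080819; u=3/2·50.657566+0·54.988736+2·77.080819≈230.147987; next y=-3/5·(-52.657566)+1/4·230.147987≈89.131536
n=7: y≈89.131536, sp=-2, e=sp−y≈-91.131536; I≈-36.142800, D=e−e_prev≈-141.789102; u=3/2·(-91.131536)+0·(-36.142800)+2·(-141.789102)≈-420.275509; next y=-3/5·89.131536+1/4·(-420.275509)≈-158.547799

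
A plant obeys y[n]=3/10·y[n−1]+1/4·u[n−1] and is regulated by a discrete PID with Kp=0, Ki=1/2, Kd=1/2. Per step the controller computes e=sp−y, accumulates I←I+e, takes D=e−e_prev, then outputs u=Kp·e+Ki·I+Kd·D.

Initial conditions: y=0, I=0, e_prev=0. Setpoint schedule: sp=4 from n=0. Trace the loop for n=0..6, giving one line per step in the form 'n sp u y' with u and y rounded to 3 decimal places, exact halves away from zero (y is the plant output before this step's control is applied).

(exact arithmetic carried between steps; '≈' marks a value shown rounded to 6 d.p. or computed from one; I and e_prev carry over from the previous line; the table rounds u and y to 3 d.p., halves away from zero)
n=0: y=0, sp=4, e=sp−y=4; I=4, D=e−e_prev=4; u=0·4+1/2·4+1/2·4=4; next y=3/10·0+1/4·4=1
n=1: y=1, sp=4, e=sp−y=3; I=7, D=e−e_prev=-1; u=0·3+1/2·7+1/2·(-1)=3; next y=3/10·1+1/4·3=1.05
n=2: y=1.05, sp=4, e=sp−y=2.95; I=9.95, D=e−e_prev=-0.05; u=0·2.95+1/2·9.95+1/2·(-0.05)=4.95; next y=3/10·1.05+1/4·4.95=1.5525
n=3: y=1.5525, sp=4, e=sp−y=2.4475; I=12.3975, D=e−e_prev=-0.5025; u=0·2.4475+1/2·12.3975+1/2·(-0.5025)=5.9475; next y=3/10·1.5525+1/4·5.9475=1.952625
n=4: y=1.952625, sp=4, e=sp−y=2.047375; I=14.444875, D=e−e_prev=-0.400125; u=0·2.047375+1/2·14.444875+1/2·(-0.400125)=7.022375; next y=3/10·1.952625+1/4·7.022375≈2.341381
n=5: y≈2.341381, sp=4, e=sp−y≈1.658619; I≈16.103494, D=e−e_prev≈-0.388756; u=0·1.658619+1/2·16.103494+1/2·(-0.388756)≈7.857369; next y=3/10·2.341381+1/4·7.857369≈2.666757
n=6: y≈2.666757, sp=4, e=sp−y≈1.333243; I≈17.436737, D=e−e_prev≈-0.325375; u=0·1.333243+1/2·17.436737+1/2·(-0.325375)≈8.555681; next y=3/10·2.666757+1/4·8.555681≈2.938947

0 4 4.000 0.000
1 4 3.000 1.000
2 4 4.950 1.050
3 4 5.948 1.553
4 4 7.022 1.953
5 4 7.857 2.341
6 4 8.556 2.667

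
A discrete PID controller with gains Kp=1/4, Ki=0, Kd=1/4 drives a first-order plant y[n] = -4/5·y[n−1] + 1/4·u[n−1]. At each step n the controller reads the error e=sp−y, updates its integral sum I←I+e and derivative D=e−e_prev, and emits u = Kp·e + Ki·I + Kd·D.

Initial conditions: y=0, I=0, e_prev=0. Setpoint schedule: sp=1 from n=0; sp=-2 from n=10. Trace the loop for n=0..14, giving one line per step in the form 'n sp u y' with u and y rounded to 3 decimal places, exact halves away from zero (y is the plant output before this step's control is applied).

0 1 0.500 0.000
1 1 0.188 0.125
2 1 0.308 -0.053
3 1 0.177 0.119
4 1 0.306 -0.051
5 1 0.178 0.117
6 1 0.304 -0.049
7 1 0.180 0.115
8 1 0.303 -0.047
9 1 0.181 0.114
10 -2 -1.199 -0.046
11 -2 -0.380 -0.263
12 -2 -0.624 0.116
13 -2 -0.347 -0.248
14 -2 -0.618 0.112

(exact arithmetic carried between steps; '≈' marks a value shown rounded to 6 d.p. or computed from one; I and e_prev carry over from the previous line; the table rounds u and y to 3 d.p., halves away from zero)
n=0: y=0, sp=1, e=sp−y=1; I=1, D=e−e_prev=1; u=1/4·1+0·1+1/4·1=0.5; next y=-4/5·0+1/4·0.5=0.125
n=1: y=0.125, sp=1, e=sp−y=0.875; I=1.875, D=e−e_prev=-0.125; u=1/4·0.875+0·1.875+1/4·(-0.125)=0.1875; next y=-4/5·0.125+1/4·0.1875=-0.053125
n=2: y=-0.053125, sp=1, e=sp−y=1.053125; I=2.928125, D=e−e_prev=0.178125; u=1/4·1.053125+0·2.928125+1/4·0.178125≈0.307813; next y=-4/5·(-0.053125)+1/4·0.307813≈0.119453
n=3: y≈0.119453, sp=1, e=sp−y≈0.880547; I≈3.808672, D=e−e_prev≈-0.172578; u=1/4·0.880547+0·3.808672+1/4·(-0.172578)≈0.176992; next y=-4/5·0.119453+1/4·0.176992≈-0.051314
n=4: y≈-0.051314, sp=1, e=sp−y≈1.051314; I≈4.859986, D=e−e_prev≈0.170768; u=1/4·1.051314+0·4.859986+1/4·0.170768≈0.305521; next y=-4/5·(-0.051314)+1/4·0.305521≈0.117432
n=5: y≈0.117432, sp=1, e=sp−y≈0.882568; I≈5.742555, D=e−e_prev≈-0.168746; u=1/4·0.882568+0·5.742555+1/4·(-0.168746)≈0.178456; next y=-4/5·0.117432+1/4·0.178456≈-0.049331
n=6: y≈-0.049331, sp=1, e=sp−y≈1.049331; I≈6.791886, D=e−e_prev≈0.166763; u=1/4·1.049331+0·6.791886+1/4·0.166763≈0.304024; next y=-4/5·(-0.049331)+1/4·0.304024≈0.115471
n=7: y≈0.115471, sp=1, e=sp−y≈0.884529; I≈7.676415, D=e−e_prev≈-0.164803; u=1/4·0.884529+0·7.676415+1/4·(-0.164803)≈0.179932; next y=-4/5·0.115471+1/4·0.179932≈-0.047394
n=8: y≈-0.047394, sp=1, e=sp−y≈1.047394; I≈8.723809, D=e−e_prev≈0.162865; u=1/4·1.047394+0·8.723809+1/4·0.162865≈0.302565; next y=-4/5·(-0.047394)+1/4·0.302565≈0.113556
n=9: y≈0.113556, sp=1, e=sp−y≈0.886444; I≈9.610253, D=e−e_prev≈-0.160950; u=1/4·0.886444+0·9.610253+1/4·(-0.160950)≈0.181373; next y=-4/5·0.113556+1/4·0.181373≈-0.045502
n=10: y≈-0.045502, sp=-2, e=sp−y≈-1.954498; I≈7.655754, D=e−e_prev≈-2.840942; u=1/4·(-1.954498)+0·7.655754+1/4·(-2.840942)≈-1.198860; next y=-4/5·(-0.045502)+1/4·(-1.198860)≈-0.263314
n=11: y≈-0.263314, sp=-2, e=sp−y≈-1.736686; I≈5.919068, D=e−e_prev≈0.217812; u=1/4·(-1.736686)+0·5.919068+1/4·0.217812≈-0.379719; next y=-4/5·(-0.263314)+1/4·(-0.379719)≈0.115721
n=12: y≈0.115721, sp=-2, e=sp−y≈-2.115721; I≈3.803347, D=e−e_prev≈-0.379035; u=1/4·(-2.115721)+0·3.803347+1/4·(-0.379035)≈-0.623689; next y=-4/5·0.115721+1/4·(-0.623689)≈-0.248499
n=13: y≈-0.248499, sp=-2, e=sp−y≈-1.751501; I≈2.051846, D=e−e_prev≈0.364220; u=1/4·(-1.751501)+0·2.051846+1/4·0.364220≈-0.346820; next y=-4/5·(-0.248499)+1/4·(-0.346820)≈0.112094
n=14: y≈0.112094, sp=-2, e=sp−y≈-2.112094; I≈-0.060248, D=e−e_prev≈-0.360594; u=1/4·(-2.112094)+0·(-0.060248)+1/4·(-0.360594)≈-0.618172; next y=-4/5·0.112094+1/4·(-0.618172)≈-0.244218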